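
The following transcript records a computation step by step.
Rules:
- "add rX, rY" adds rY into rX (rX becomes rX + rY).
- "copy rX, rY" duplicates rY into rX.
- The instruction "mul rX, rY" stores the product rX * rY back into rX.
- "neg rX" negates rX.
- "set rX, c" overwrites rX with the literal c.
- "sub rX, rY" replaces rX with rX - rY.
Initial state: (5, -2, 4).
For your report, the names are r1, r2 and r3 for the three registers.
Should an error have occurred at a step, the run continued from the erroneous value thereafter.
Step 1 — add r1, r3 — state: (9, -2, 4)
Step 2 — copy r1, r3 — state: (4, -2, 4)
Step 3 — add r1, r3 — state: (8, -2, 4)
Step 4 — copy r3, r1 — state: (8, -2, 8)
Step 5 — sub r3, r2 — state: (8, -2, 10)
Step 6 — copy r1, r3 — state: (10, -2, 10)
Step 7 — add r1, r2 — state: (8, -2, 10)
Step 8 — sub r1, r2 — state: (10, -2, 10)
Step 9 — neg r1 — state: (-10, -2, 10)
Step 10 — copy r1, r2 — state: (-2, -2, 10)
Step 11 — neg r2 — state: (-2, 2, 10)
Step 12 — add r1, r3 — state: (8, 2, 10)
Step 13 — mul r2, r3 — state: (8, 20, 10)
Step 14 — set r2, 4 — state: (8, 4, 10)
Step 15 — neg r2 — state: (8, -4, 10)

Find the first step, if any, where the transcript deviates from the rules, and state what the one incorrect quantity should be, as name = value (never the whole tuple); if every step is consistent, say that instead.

step 1: r1 = 5 + 4 = 9 -> exactly as logged
step 2: r1 = 4 -> verified
step 3: r1 = 4 + 4 = 8 -> consistent with the transcript
step 4: r3 = 8 -> no discrepancy
step 5: r3 = 8 - -2 = 10 -> consistent with the transcript
step 6: r1 = 10 -> confirmed correct
step 7: r1 = 10 + -2 = 8 -> agrees with the transcript
step 8: r1 = 8 - -2 = 10 -> confirmed correct
step 9: r1 = -(10) = -10 -> agrees with the transcript
step 10: r1 = -2 -> matches
step 11: r2 = -(-2) = 2 -> agrees with the transcript
step 12: r1 = -2 + 10 = 8 -> no discrepancy
step 13: r2 = 2 * 10 = 20 -> in agreement
step 14: r2 = 4 -> in agreement
step 15: r2 = -(4) = -4 -> checks out
All entries verified; no error found.

no error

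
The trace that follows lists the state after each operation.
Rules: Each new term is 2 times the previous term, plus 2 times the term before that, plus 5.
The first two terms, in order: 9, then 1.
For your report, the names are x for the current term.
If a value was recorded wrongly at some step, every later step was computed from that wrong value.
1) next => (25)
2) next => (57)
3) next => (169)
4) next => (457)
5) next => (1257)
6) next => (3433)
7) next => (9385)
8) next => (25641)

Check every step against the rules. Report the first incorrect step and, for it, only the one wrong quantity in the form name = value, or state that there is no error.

step 1: x = 2*(1) + (2)*(9) + (5) = 25 -> confirmed correct
step 2: x = 2*(25) + (2)*(1) + (5) = 57 -> no discrepancy
step 3: x = 2*(57) + (2)*(25) + (5) = 169 -> in agreement
step 4: x = 2*(169) + (2)*(57) + (5) = 457 -> consistent with the trace
step 5: x = 2*(457) + (2)*(169) + (5) = 1257 -> matches
step 6: x = 2*(1257) + (2)*(457) + (5) = 3433 -> confirmed correct
step 7: x = 2*(3433) + (2)*(1257) + (5) = 9385 -> same as recorded
step 8: x = 2*(9385) + (2)*(3433) + (5) = 25641 -> in agreement
The recomputation confirms every line.

no error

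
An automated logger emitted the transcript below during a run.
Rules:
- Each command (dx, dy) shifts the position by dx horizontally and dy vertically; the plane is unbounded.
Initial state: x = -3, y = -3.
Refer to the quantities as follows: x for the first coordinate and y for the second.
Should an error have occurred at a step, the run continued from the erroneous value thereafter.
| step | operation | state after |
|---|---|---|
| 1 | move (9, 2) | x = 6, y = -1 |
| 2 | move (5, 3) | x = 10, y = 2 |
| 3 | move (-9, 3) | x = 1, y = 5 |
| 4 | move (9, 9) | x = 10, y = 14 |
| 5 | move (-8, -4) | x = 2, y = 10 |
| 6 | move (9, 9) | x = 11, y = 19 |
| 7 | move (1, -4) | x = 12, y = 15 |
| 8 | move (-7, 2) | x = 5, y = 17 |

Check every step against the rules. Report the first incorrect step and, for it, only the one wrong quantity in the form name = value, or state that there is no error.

step 2, x = 11

Step 1: x = -3 + (9) = 6, y = -3 + (2) = -1 — confirmed correct.
Step 2: x = 6 + (5) = 11, y = -1 + (3) = 2 — this is not what the transcript shows.
That makes step 2 the first incorrect line — x = 11 is what it should show.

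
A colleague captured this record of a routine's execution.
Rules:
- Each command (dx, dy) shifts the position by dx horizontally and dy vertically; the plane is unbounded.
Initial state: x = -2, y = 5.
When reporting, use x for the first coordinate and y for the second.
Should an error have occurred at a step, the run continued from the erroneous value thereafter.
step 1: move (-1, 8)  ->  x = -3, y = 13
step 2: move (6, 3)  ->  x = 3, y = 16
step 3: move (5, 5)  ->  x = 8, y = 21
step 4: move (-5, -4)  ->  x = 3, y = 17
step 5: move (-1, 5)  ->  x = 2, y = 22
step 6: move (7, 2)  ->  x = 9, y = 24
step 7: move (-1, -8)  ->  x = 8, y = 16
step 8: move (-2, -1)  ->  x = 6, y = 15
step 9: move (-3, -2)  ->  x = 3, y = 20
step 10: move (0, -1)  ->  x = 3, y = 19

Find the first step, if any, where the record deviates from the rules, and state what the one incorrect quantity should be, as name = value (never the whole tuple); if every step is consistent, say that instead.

step 9, y = 13

Step 1: x = -2 + (-1) = -3, y = 5 + (8) = 13 — same as recorded.
Step 2: x = -3 + (6) = 3, y = 13 + (3) = 16 — same as recorded.
Step 3: x = 3 + (5) = 8, y = 16 + (5) = 21 — confirmed correct.
Step 4: x = 8 + (-5) = 3, y = 21 + (-4) = 17 — confirmed correct.
Step 5: x = 3 + (-1) = 2, y = 17 + (5) = 22 — in agreement.
Step 6: x = 2 + (7) = 9, y = 22 + (2) = 24 — verified.
Step 7: x = 9 + (-1) = 8, y = 24 + (-8) = 16 — consistent with the record.
Step 8: x = 8 + (-2) = 6, y = 16 + (-1) = 15 — agrees with the record.
Step 9: x = 6 + (-3) = 3, y = 15 + (-2) = 13 — a discrepancy with the record.
First deviation found at step 9; the corrected entry is y = 13.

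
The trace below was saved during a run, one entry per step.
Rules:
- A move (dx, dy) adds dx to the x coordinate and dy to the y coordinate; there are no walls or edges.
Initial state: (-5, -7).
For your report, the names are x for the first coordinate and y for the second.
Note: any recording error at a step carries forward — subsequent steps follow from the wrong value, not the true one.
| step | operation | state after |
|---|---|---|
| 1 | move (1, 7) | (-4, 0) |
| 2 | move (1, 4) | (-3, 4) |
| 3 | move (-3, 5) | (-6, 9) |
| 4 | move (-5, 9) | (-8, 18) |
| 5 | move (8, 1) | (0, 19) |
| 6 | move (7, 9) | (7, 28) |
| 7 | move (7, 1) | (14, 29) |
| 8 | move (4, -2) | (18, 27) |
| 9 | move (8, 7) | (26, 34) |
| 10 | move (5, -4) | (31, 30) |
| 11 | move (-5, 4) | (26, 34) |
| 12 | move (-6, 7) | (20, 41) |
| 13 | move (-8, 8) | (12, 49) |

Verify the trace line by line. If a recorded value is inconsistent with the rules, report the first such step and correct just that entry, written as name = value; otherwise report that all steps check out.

step 4, x = -11

1. x = -5 + (1) = -4, y = -7 + (7) = 0 (verified)
2. x = -4 + (1) = -3, y = 0 + (4) = 4 (agrees with the trace)
3. x = -3 + (-3) = -6, y = 4 + (5) = 9 (consistent with the trace)
4. x = -6 + (-5) = -11, y = 9 + (9) = 18 (the trace has a different value)
First deviation found at step 4; the corrected entry is x = -11.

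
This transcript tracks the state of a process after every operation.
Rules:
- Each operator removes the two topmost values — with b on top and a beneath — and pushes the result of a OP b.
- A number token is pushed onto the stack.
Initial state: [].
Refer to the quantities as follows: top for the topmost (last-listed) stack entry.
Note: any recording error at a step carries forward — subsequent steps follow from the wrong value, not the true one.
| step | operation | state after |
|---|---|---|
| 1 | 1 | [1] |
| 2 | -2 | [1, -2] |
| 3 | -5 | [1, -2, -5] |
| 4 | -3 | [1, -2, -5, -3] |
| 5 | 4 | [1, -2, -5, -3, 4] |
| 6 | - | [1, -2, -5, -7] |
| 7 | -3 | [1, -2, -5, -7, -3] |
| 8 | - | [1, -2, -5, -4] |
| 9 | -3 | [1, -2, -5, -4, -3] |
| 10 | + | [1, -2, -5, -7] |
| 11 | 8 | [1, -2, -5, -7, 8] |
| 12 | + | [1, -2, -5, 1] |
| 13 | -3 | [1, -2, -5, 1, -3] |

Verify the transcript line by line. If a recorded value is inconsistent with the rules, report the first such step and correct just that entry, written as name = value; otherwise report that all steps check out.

no error

Step 1: push 1: top = 1 — consistent with the transcript.
Step 2: push -2: top = -2 — no discrepancy.
Step 3: push -5: top = -5 — same as recorded.
Step 4: push -3: top = -3 — no discrepancy.
Step 5: push 4: top = 4 — consistent with the transcript.
Step 6: -3 - 4 = -7 — verified.
Step 7: push -3: top = -3 — same as recorded.
Step 8: -7 - -3 = -4 — same as recorded.
Step 9: push -3: top = -3 — confirmed correct.
Step 10: -4 + -3 = -7 — agrees with the transcript.
Step 11: push 8: top = 8 — consistent with the transcript.
Step 12: -7 + 8 = 1 — agrees with the transcript.
Step 13: push -3: top = -3 — matches.
All steps check out; nothing to correct.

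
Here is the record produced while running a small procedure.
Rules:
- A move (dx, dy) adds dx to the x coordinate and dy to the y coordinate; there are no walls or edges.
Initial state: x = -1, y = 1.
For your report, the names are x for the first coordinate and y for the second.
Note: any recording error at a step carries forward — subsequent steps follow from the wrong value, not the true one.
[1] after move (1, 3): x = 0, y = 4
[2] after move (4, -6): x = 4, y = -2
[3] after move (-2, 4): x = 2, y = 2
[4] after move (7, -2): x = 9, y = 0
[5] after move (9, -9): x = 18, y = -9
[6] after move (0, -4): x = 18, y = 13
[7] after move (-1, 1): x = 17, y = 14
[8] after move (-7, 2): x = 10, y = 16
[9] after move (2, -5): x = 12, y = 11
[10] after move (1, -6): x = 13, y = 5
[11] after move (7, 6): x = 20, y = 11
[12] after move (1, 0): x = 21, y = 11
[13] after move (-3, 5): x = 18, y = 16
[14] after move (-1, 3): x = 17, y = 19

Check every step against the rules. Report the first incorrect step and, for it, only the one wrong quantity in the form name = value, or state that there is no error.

step 6, y = -13

Recomputing the run from the initial state:
step 1: x = 0, y = 4
step 2: x = 4, y = -2
step 3: x = 2, y = 2
step 4: x = 9, y = 0
step 5: x = 18, y = -9
step 6: x = 18, y = -13
step 7: x = 17, y = -12
step 8: x = 10, y = -10
step 9: x = 12, y = -15
step 10: x = 13, y = -21
step 11: x = 20, y = -15
step 12: x = 21, y = -15
step 13: x = 18, y = -10
step 14: x = 17, y = -7
The first disagreement with the record is at step 6, where the value should be y = -13.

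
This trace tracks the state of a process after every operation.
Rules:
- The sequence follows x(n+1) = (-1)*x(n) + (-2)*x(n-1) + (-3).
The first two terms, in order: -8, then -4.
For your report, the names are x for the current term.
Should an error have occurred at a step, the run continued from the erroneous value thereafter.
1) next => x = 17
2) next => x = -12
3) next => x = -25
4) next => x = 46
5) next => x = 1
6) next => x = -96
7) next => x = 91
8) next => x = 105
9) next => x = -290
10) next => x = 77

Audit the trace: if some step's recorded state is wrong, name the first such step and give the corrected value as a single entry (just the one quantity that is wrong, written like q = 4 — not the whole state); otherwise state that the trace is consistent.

Recomputing the run from the initial state:
step 1: x = 17
step 2: x = -12
step 3: x = -25
step 4: x = 46
step 5: x = 1
step 6: x = -96
step 7: x = 91
step 8: x = 98
step 9: x = -283
step 10: x = 84
The first disagreement with the trace is at step 8, where the value should be x = 98.

step 8, x = 98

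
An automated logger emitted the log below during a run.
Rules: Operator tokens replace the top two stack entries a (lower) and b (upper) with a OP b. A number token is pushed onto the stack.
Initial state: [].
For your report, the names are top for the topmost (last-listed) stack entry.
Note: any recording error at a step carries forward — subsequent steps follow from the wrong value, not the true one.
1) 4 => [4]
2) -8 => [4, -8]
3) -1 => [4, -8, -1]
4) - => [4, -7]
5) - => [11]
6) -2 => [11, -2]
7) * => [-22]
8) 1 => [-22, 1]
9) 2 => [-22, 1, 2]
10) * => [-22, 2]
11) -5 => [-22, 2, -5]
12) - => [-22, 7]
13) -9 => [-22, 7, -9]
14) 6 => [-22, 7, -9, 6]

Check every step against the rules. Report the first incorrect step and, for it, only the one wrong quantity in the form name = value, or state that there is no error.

Recomputing the run from the initial state:
step 1: [4]
step 2: [4, -8]
step 3: [4, -8, -1]
step 4: [4, -7]
step 5: [11]
step 6: [11, -2]
step 7: [-22]
step 8: [-22, 1]
step 9: [-22, 1, 2]
step 10: [-22, 2]
step 11: [-22, 2, -5]
step 12: [-22, 7]
step 13: [-22, 7, -9]
step 14: [-22, 7, -9, 6]
This matches the log at every step.

no error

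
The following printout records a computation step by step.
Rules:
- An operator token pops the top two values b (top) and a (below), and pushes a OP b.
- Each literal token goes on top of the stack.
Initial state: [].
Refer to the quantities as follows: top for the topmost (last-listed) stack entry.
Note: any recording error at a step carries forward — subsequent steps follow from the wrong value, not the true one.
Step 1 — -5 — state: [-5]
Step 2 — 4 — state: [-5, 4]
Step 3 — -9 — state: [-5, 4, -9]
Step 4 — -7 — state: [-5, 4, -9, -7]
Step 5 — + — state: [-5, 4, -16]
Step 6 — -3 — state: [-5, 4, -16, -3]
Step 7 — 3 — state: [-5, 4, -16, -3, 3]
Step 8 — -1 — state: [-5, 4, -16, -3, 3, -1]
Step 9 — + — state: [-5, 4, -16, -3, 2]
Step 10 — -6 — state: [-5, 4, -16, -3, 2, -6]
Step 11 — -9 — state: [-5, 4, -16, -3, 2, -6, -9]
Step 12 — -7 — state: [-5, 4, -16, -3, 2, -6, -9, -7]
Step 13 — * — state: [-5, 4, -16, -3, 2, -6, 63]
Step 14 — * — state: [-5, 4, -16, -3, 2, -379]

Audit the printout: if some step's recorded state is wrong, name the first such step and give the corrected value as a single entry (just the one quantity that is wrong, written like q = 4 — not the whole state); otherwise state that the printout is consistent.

step 14, top = -378

Step 1: push -5: top = -5 — no discrepancy.
Step 2: push 4: top = 4 — confirmed correct.
Step 3: push -9: top = -9 — in agreement.
Step 4: push -7: top = -7 — matches.
Step 5: -9 + -7 = -16 — exactly as logged.
Step 6: push -3: top = -3 — in agreement.
Step 7: push 3: top = 3 — consistent with the printout.
Step 8: push -1: top = -1 — agrees with the printout.
Step 9: 3 + -1 = 2 — consistent with the printout.
Step 10: push -6: top = -6 — matches.
Step 11: push -9: top = -9 — in agreement.
Step 12: push -7: top = -7 — exactly as logged.
Step 13: -9 * -7 = 63 — matches.
Step 14: -6 * 63 = -378 — not what was recorded.
First incorrect step: 14; the correct value is top = -378.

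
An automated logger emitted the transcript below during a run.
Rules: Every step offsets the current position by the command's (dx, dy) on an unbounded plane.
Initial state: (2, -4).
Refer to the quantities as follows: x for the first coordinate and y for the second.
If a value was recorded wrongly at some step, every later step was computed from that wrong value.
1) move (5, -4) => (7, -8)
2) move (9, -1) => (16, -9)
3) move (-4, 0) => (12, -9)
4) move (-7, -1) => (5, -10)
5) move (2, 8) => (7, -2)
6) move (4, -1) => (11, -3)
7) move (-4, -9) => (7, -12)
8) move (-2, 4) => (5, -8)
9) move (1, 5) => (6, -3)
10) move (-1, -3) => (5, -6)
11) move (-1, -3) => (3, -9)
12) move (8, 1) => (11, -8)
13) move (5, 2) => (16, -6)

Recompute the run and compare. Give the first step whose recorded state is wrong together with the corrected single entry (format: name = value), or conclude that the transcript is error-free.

step 11, x = 4

step 1: x = 2 + (5) = 7, y = -4 + (-4) = -8 -> confirmed correct
step 2: x = 7 + (9) = 16, y = -8 + (-1) = -9 -> same as recorded
step 3: x = 16 + (-4) = 12, y = -9 + (0) = -9 -> matches
step 4: x = 12 + (-7) = 5, y = -9 + (-1) = -10 -> matches
step 5: x = 5 + (2) = 7, y = -10 + (8) = -2 -> verified
step 6: x = 7 + (4) = 11, y = -2 + (-1) = -3 -> exactly as logged
step 7: x = 11 + (-4) = 7, y = -3 + (-9) = -12 -> no discrepancy
step 8: x = 7 + (-2) = 5, y = -12 + (4) = -8 -> same as recorded
step 9: x = 5 + (1) = 6, y = -8 + (5) = -3 -> in agreement
step 10: x = 6 + (-1) = 5, y = -3 + (-3) = -6 -> consistent with the transcript
step 11: x = 5 + (-1) = 4, y = -6 + (-3) = -9 -> this is not what the transcript shows
So the first discrepancy is step 11, where the right value is x = 4.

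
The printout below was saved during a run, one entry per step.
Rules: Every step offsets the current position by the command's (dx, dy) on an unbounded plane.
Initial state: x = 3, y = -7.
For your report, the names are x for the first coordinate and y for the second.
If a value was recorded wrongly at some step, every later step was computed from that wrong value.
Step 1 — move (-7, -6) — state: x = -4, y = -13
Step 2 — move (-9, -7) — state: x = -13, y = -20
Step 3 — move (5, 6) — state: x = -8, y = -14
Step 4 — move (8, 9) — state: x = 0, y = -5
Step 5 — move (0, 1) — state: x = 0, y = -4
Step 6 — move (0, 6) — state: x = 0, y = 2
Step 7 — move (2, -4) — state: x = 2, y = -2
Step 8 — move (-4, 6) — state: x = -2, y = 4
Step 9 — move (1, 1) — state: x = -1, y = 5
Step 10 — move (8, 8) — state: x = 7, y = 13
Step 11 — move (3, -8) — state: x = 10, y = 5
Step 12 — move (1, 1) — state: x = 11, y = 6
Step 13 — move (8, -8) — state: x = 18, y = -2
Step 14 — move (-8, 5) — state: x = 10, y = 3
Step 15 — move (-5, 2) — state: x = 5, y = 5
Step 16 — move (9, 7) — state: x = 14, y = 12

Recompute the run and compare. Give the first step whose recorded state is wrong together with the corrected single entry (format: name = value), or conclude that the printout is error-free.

step 1: x = 3 + (-7) = -4, y = -7 + (-6) = -13 -> checks out
step 2: x = -4 + (-9) = -13, y = -13 + (-7) = -20 -> checks out
step 3: x = -13 + (5) = -8, y = -20 + (6) = -14 -> confirmed correct
step 4: x = -8 + (8) = 0, y = -14 + (9) = -5 -> consistent with the printout
step 5: x = 0 + (0) = 0, y = -5 + (1) = -4 -> confirmed correct
step 6: x = 0 + (0) = 0, y = -4 + (6) = 2 -> verified
step 7: x = 0 + (2) = 2, y = 2 + (-4) = -2 -> consistent with the printout
step 8: x = 2 + (-4) = -2, y = -2 + (6) = 4 -> verified
step 9: x = -2 + (1) = -1, y = 4 + (1) = 5 -> verified
step 10: x = -1 + (8) = 7, y = 5 + (8) = 13 -> same as recorded
step 11: x = 7 + (3) = 10, y = 13 + (-8) = 5 -> same as recorded
step 12: x = 10 + (1) = 11, y = 5 + (1) = 6 -> verified
step 13: x = 11 + (8) = 19, y = 6 + (-8) = -2 -> the recorded entry deviates here
First incorrect step: 13; the correct value is x = 19.

step 13, x = 19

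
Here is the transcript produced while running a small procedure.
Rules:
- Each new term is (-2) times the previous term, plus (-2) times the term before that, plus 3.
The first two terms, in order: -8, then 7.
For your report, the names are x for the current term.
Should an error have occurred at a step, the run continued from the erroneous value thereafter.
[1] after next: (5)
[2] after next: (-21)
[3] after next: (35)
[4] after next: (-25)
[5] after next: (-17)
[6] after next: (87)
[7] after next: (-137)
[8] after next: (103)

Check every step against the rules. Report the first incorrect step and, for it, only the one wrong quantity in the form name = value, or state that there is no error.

no error

Step 1: x = -2*(7) + (-2)*(-8) + (3) = 5 — exactly as logged.
Step 2: x = -2*(5) + (-2)*(7) + (3) = -21 — verified.
Step 3: x = -2*(-21) + (-2)*(5) + (3) = 35 — same as recorded.
Step 4: x = -2*(35) + (-2)*(-21) + (3) = -25 — agrees with the transcript.
Step 5: x = -2*(-25) + (-2)*(35) + (3) = -17 — no discrepancy.
Step 6: x = -2*(-17) + (-2)*(-25) + (3) = 87 — confirmed correct.
Step 7: x = -2*(87) + (-2)*(-17) + (3) = -137 — checks out.
Step 8: x = -2*(-137) + (-2)*(87) + (3) = 103 — in agreement.
No step deviates from the rules.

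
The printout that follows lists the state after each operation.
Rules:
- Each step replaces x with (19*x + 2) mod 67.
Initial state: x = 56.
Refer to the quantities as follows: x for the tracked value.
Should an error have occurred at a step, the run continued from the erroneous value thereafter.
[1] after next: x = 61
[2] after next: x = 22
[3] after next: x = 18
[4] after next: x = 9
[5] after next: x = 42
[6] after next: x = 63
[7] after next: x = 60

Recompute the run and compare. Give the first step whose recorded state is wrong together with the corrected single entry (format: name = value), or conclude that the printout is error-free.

step 5, x = 39

Recomputing the run from the initial state:
step 1: x = 61
step 2: x = 22
step 3: x = 18
step 4: x = 9
step 5: x = 39
step 6: x = 6
step 7: x = 49
The first disagreement with the printout is at step 5, where the value should be x = 39.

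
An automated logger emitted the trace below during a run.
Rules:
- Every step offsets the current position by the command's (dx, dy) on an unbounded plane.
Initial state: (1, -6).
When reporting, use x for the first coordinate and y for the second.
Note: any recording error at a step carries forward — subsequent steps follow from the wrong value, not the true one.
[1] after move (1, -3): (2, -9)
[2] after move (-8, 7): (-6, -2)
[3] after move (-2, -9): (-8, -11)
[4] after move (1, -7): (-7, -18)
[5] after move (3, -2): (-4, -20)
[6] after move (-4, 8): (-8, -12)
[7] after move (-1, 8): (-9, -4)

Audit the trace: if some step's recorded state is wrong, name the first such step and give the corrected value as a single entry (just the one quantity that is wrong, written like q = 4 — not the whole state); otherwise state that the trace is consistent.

no error

step 1: x = 1 + (1) = 2, y = -6 + (-3) = -9 -> checks out
step 2: x = 2 + (-8) = -6, y = -9 + (7) = -2 -> matches
step 3: x = -6 + (-2) = -8, y = -2 + (-9) = -11 -> no discrepancy
step 4: x = -8 + (1) = -7, y = -11 + (-7) = -18 -> no discrepancy
step 5: x = -7 + (3) = -4, y = -18 + (-2) = -20 -> same as recorded
step 6: x = -4 + (-4) = -8, y = -20 + (8) = -12 -> matches
step 7: x = -8 + (-1) = -9, y = -12 + (8) = -4 -> consistent with the trace
The recomputation confirms every line.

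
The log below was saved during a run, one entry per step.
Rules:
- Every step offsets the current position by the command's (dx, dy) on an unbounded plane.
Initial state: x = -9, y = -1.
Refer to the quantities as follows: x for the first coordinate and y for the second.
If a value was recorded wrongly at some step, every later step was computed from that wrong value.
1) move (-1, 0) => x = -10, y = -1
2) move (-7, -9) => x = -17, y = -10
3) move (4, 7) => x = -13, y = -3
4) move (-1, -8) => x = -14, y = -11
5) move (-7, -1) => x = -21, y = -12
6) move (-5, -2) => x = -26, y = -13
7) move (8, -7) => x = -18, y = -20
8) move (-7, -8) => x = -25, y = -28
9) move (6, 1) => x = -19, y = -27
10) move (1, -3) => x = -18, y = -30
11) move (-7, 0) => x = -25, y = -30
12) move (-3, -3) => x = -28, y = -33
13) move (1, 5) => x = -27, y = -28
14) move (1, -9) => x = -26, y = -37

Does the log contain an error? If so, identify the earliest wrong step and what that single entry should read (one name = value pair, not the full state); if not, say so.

step 6, y = -14

step 1: x = -9 + (-1) = -10, y = -1 + (0) = -1 -> same as recorded
step 2: x = -10 + (-7) = -17, y = -1 + (-9) = -10 -> checks out
step 3: x = -17 + (4) = -13, y = -10 + (7) = -3 -> no discrepancy
step 4: x = -13 + (-1) = -14, y = -3 + (-8) = -11 -> matches
step 5: x = -14 + (-7) = -21, y = -11 + (-1) = -12 -> consistent with the log
step 6: x = -21 + (-5) = -26, y = -12 + (-2) = -14 -> the entry is off here
Conclusion: step 6 carries the first error; the entry should be y = -14.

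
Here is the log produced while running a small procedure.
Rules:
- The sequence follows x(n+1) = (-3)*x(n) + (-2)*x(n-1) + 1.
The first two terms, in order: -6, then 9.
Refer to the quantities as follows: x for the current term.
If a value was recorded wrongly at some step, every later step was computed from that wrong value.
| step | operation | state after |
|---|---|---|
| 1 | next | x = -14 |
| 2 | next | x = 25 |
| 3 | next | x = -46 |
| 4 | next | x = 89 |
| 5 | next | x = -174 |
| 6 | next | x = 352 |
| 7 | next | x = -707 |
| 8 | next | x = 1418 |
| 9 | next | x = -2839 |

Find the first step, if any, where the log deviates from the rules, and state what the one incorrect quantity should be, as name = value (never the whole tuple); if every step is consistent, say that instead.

step 6, x = 345

Recomputing the run from the initial state:
step 1: x = -14
step 2: x = 25
step 3: x = -46
step 4: x = 89
step 5: x = -174
step 6: x = 345
step 7: x = -686
step 8: x = 1369
step 9: x = -2734
The first disagreement with the log is at step 6, where the value should be x = 345.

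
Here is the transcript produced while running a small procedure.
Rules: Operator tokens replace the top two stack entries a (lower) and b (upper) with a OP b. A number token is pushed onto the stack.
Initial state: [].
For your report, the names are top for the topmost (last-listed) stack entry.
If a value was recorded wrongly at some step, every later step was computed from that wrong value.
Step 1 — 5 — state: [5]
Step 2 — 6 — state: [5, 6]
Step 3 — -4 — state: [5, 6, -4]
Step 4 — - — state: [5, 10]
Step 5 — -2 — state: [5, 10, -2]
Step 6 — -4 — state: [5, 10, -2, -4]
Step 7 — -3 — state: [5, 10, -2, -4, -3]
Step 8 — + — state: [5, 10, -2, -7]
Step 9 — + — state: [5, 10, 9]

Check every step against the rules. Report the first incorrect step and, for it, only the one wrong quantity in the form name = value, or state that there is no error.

1. push 5: top = 5 (consistent with the transcript)
2. push 6: top = 6 (agrees with the transcript)
3. push -4: top = -4 (confirmed correct)
4. 6 - -4 = 10 (no discrepancy)
5. push -2: top = -2 (agrees with the transcript)
6. push -4: top = -4 (no discrepancy)
7. push -3: top = -3 (confirmed correct)
8. -4 + -3 = -7 (consistent with the transcript)
9. -2 + -7 = -9 (first mismatch against the transcript)
So the first discrepancy is step 9, where the right value is top = -9.

step 9, top = -9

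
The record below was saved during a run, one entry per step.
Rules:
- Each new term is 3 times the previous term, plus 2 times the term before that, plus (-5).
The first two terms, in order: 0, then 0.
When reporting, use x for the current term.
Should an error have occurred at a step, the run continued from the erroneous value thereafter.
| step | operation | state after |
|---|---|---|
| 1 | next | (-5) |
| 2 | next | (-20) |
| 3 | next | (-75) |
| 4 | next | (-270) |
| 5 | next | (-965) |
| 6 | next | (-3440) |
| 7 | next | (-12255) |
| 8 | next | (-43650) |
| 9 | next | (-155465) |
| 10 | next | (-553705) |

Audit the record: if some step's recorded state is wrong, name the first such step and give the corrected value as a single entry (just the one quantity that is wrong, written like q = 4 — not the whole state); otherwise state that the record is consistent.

step 10, x = -553700

Recomputing the run from the initial state:
step 1: x = -5
step 2: x = -20
step 3: x = -75
step 4: x = -270
step 5: x = -965
step 6: x = -3440
step 7: x = -12255
step 8: x = -43650
step 9: x = -155465
step 10: x = -553700
The first disagreement with the record is at step 10, where the value should be x = -553700.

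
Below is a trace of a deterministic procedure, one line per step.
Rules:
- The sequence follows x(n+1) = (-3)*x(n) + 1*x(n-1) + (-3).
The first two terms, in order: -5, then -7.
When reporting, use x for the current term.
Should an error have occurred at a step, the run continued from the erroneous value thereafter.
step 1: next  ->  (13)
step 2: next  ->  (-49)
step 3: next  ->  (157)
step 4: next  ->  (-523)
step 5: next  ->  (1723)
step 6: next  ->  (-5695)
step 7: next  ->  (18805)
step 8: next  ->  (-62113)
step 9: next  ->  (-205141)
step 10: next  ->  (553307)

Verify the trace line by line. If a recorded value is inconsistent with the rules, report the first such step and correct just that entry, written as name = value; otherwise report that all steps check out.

step 9, x = 205141

Recomputing the run from the initial state:
step 1: x = 13
step 2: x = -49
step 3: x = 157
step 4: x = -523
step 5: x = 1723
step 6: x = -5695
step 7: x = 18805
step 8: x = -62113
step 9: x = 205141
step 10: x = -677539
The first disagreement with the trace is at step 9, where the value should be x = 205141.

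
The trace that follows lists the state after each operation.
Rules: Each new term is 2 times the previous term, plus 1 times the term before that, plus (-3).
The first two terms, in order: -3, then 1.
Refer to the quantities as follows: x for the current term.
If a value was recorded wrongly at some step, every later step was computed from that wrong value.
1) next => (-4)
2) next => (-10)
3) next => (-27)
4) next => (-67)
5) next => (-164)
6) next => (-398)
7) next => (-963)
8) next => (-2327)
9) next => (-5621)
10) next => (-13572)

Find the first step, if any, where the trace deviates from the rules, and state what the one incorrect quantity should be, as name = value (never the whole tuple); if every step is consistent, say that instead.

step 9, x = -5620

Step 1: x = 2*(1) + (1)*(-3) + (-3) = -4 — exactly as logged.
Step 2: x = 2*(-4) + (1)*(1) + (-3) = -10 — confirmed correct.
Step 3: x = 2*(-10) + (1)*(-4) + (-3) = -27 — agrees with the trace.
Step 4: x = 2*(-27) + (1)*(-10) + (-3) = -67 — checks out.
Step 5: x = 2*(-67) + (1)*(-27) + (-3) = -164 — consistent with the trace.
Step 6: x = 2*(-164) + (1)*(-67) + (-3) = -398 — agrees with the trace.
Step 7: x = 2*(-398) + (1)*(-164) + (-3) = -963 — matches.
Step 8: x = 2*(-963) + (1)*(-398) + (-3) = -2327 — no discrepancy.
Step 9: x = 2*(-2327) + (1)*(-963) + (-3) = -5620 — a discrepancy with the trace.
So the first discrepancy is step 9, where the right value is x = -5620.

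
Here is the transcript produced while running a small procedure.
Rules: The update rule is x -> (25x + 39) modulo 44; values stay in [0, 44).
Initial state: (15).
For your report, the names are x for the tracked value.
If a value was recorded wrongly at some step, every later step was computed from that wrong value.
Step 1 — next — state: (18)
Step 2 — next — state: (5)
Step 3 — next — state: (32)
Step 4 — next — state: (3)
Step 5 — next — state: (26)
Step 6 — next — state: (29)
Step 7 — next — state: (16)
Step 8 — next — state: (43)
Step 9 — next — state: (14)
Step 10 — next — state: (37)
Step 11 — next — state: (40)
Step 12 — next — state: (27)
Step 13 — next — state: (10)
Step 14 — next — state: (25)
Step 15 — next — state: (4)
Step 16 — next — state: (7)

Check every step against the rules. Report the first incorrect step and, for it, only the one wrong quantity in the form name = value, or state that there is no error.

step 1: x = (25*15 + 39) mod 44 = 18 -> matches
step 2: x = (25*18 + 39) mod 44 = 5 -> in agreement
step 3: x = (25*5 + 39) mod 44 = 32 -> in agreement
step 4: x = (25*32 + 39) mod 44 = 3 -> no discrepancy
step 5: x = (25*3 + 39) mod 44 = 26 -> verified
step 6: x = (25*26 + 39) mod 44 = 29 -> in agreement
step 7: x = (25*29 + 39) mod 44 = 16 -> verified
step 8: x = (25*16 + 39) mod 44 = 43 -> confirmed correct
step 9: x = (25*43 + 39) mod 44 = 14 -> checks out
step 10: x = (25*14 + 39) mod 44 = 37 -> in agreement
step 11: x = (25*37 + 39) mod 44 = 40 -> agrees with the transcript
step 12: x = (25*40 + 39) mod 44 = 27 -> checks out
step 13: x = (25*27 + 39) mod 44 = 10 -> consistent with the transcript
step 14: x = (25*10 + 39) mod 44 = 25 -> in agreement
step 15: x = (25*25 + 39) mod 44 = 4 -> agrees with the transcript
step 16: x = (25*4 + 39) mod 44 = 7 -> verified
All steps check out; nothing to correct.

no error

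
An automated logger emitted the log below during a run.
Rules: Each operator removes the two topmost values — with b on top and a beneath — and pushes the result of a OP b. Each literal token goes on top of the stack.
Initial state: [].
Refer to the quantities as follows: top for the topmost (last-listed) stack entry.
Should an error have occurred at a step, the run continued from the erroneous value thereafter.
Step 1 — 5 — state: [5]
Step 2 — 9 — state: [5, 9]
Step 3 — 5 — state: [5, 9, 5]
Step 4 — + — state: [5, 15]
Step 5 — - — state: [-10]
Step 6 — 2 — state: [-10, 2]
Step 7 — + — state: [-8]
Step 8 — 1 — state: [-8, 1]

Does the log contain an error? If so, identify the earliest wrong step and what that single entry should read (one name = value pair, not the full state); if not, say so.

Step 1: push 5: top = 5 — in agreement.
Step 2: push 9: top = 9 — confirmed correct.
Step 3: push 5: top = 5 — verified.
Step 4: 9 + 5 = 14 — a discrepancy with the log.
The audit stops at step 4: the recorded entry is wrong and should be top = 14.

step 4, top = 14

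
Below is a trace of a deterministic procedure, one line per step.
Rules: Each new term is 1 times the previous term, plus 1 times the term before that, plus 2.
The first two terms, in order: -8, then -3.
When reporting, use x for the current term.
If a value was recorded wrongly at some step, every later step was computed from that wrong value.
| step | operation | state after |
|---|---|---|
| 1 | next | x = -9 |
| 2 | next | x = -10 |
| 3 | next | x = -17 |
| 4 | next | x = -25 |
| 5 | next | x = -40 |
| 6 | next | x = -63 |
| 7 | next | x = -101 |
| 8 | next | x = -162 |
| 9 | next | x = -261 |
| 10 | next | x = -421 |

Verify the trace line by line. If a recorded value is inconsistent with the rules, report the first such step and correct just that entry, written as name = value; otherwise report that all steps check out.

step 1: x = 1*(-3) + (1)*(-8) + (2) = -9 -> same as recorded
step 2: x = 1*(-9) + (1)*(-3) + (2) = -10 -> same as recorded
step 3: x = 1*(-10) + (1)*(-9) + (2) = -17 -> in agreement
step 4: x = 1*(-17) + (1)*(-10) + (2) = -25 -> checks out
step 5: x = 1*(-25) + (1)*(-17) + (2) = -40 -> verified
step 6: x = 1*(-40) + (1)*(-25) + (2) = -63 -> confirmed correct
step 7: x = 1*(-63) + (1)*(-40) + (2) = -101 -> no discrepancy
step 8: x = 1*(-101) + (1)*(-63) + (2) = -162 -> consistent with the trace
step 9: x = 1*(-162) + (1)*(-101) + (2) = -261 -> in agreement
step 10: x = 1*(-261) + (1)*(-162) + (2) = -421 -> verified
Every step is consistent.

no error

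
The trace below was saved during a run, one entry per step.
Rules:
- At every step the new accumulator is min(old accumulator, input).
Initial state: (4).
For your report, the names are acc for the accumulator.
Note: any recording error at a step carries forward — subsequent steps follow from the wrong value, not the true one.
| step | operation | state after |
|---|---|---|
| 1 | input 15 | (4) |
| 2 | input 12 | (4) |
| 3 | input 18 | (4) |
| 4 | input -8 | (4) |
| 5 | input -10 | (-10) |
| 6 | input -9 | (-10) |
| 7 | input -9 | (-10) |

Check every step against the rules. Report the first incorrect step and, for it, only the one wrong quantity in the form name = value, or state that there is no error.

step 4, acc = -8

Step 1: acc = min(4, 15) = 4 — checks out.
Step 2: acc = min(4, 12) = 4 — same as recorded.
Step 3: acc = min(4, 18) = 4 — agrees with the trace.
Step 4: acc = min(4, -8) = -8 — the recorded entry deviates here.
The earliest wrong entry is at step 4: it should read acc = -8.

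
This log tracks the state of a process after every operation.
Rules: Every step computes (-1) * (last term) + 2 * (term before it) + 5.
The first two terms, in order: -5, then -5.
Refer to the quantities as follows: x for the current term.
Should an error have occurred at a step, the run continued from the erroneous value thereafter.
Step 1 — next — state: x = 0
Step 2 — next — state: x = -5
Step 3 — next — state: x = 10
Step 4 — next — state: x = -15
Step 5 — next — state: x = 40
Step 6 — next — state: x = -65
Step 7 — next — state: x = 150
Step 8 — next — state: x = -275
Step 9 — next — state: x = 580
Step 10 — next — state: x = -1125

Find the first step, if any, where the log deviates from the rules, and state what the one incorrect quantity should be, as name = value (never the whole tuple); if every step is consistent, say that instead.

no error

step 1: x = -1*(-5) + (2)*(-5) + (5) = 0 -> in agreement
step 2: x = -1*(0) + (2)*(-5) + (5) = -5 -> agrees with the log
step 3: x = -1*(-5) + (2)*(0) + (5) = 10 -> consistent with the log
step 4: x = -1*(10) + (2)*(-5) + (5) = -15 -> no discrepancy
step 5: x = -1*(-15) + (2)*(10) + (5) = 40 -> same as recorded
step 6: x = -1*(40) + (2)*(-15) + (5) = -65 -> verified
step 7: x = -1*(-65) + (2)*(40) + (5) = 150 -> exactly as logged
step 8: x = -1*(150) + (2)*(-65) + (5) = -275 -> agrees with the log
step 9: x = -1*(-275) + (2)*(150) + (5) = 580 -> in agreement
step 10: x = -1*(580) + (2)*(-275) + (5) = -1125 -> consistent with the log
All entries verified; no error found.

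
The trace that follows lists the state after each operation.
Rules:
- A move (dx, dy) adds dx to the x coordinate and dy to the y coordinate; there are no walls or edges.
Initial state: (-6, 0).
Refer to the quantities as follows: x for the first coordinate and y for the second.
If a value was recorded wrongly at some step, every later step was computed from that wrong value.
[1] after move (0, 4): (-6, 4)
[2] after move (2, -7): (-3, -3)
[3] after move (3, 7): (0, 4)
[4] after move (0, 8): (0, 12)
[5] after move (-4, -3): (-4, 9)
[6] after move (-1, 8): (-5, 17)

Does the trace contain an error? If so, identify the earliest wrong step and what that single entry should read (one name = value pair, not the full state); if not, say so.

step 2, x = -4

Step 1: x = -6 + (0) = -6, y = 0 + (4) = 4 — checks out.
Step 2: x = -6 + (2) = -4, y = 4 + (-7) = -3 — the trace disagrees here.
First incorrect step: 2; the correct value is x = -4.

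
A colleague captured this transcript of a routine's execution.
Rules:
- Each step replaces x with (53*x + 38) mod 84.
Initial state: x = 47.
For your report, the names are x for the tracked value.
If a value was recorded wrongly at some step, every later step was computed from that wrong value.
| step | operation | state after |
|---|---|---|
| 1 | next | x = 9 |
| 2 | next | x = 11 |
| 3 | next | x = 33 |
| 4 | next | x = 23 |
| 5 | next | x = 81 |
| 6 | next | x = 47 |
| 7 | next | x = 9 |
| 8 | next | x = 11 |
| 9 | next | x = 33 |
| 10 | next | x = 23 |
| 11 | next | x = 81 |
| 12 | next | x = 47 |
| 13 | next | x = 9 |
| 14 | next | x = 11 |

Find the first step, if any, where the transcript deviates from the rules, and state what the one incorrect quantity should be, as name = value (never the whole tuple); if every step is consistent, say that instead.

Recomputing the run from the initial state:
step 1: x = 9
step 2: x = 11
step 3: x = 33
step 4: x = 23
step 5: x = 81
step 6: x = 47
step 7: x = 9
step 8: x = 11
step 9: x = 33
step 10: x = 23
step 11: x = 81
step 12: x = 47
step 13: x = 9
step 14: x = 11
This matches the transcript at every step.

no error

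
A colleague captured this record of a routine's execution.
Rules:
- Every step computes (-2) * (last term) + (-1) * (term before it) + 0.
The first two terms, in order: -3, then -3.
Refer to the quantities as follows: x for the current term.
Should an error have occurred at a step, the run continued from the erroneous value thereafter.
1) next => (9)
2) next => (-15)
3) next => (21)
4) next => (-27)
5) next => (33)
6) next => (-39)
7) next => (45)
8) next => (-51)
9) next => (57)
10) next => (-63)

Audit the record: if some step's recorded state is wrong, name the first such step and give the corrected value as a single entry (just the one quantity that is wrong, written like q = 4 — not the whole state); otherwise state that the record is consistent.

no error

step 1: x = -2*(-3) + (-1)*(-3) + (0) = 9 -> exactly as logged
step 2: x = -2*(9) + (-1)*(-3) + (0) = -15 -> agrees with the record
step 3: x = -2*(-15) + (-1)*(9) + (0) = 21 -> no discrepancy
step 4: x = -2*(21) + (-1)*(-15) + (0) = -27 -> in agreement
step 5: x = -2*(-27) + (-1)*(21) + (0) = 33 -> consistent with the record
step 6: x = -2*(33) + (-1)*(-27) + (0) = -39 -> matches
step 7: x = -2*(-39) + (-1)*(33) + (0) = 45 -> verified
step 8: x = -2*(45) + (-1)*(-39) + (0) = -51 -> verified
step 9: x = -2*(-51) + (-1)*(45) + (0) = 57 -> exactly as logged
step 10: x = -2*(57) + (-1)*(-51) + (0) = -63 -> agrees with the record
The recomputation confirms every line.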